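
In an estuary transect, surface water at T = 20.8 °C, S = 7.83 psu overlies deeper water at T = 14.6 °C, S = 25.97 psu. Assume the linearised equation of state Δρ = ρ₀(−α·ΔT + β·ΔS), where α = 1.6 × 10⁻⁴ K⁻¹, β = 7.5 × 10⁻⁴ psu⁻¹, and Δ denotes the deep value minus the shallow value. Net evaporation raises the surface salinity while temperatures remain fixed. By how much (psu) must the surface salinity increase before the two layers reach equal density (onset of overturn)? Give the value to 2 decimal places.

Neutral buoyancy requires −α(T_deep − T_surf) + β(S_deep − S_surf′) = 0.
S_surf′ = S_deep − (α/β)·ΔT = 25.97 − (1.6 × 10⁻⁴/7.5 × 10⁻⁴)·(-6.2) = 27.2927 psu.
Increase required: 27.2927 − 7.83 = 19.4627 psu.

19.46 psu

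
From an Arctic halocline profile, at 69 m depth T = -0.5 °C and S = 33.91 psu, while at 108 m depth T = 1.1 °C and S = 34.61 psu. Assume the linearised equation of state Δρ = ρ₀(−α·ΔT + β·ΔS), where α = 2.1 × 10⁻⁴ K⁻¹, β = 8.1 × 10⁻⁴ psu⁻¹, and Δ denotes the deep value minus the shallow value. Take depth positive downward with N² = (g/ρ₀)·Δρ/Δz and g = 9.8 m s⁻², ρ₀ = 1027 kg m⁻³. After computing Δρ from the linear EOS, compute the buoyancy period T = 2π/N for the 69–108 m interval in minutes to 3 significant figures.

ΔT = +1.6 K, ΔS = +0.70 psu (deep − shallow).
Δρ/ρ₀ = −αΔT + βΔS = -3.36 × 10⁻⁴ + 5.67 × 10⁻⁴ = 2.31 × 10⁻⁴, so Δρ ≈ 0.2372 kg m⁻³.
N² = (g/ρ₀)·Δρ/Δz = g·(Δρ/ρ₀)/Δz = 9.8 × 2.31 × 10⁻⁴ / 39 = 5.8046 × 10⁻⁵ s⁻².
N = √(5.8046 × 10⁻⁵) = 7.6188 × 10⁻³ rad s⁻¹ → T = 2π/N = 824.69 s = 13.745 min ≈ 13.7 min.

13.7 min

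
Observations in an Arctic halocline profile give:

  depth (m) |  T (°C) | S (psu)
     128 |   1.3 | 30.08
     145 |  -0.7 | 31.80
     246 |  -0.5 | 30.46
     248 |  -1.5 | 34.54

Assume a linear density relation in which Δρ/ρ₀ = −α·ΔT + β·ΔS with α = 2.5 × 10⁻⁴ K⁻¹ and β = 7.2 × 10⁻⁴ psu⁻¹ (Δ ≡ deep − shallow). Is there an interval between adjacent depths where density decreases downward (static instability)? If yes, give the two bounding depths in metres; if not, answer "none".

145–246 m

Evaluate Δρ/ρ₀ = −αΔT + βΔS across each adjacent pair:
  128–145 m: −αΔT+βΔS = −(2.5 × 10⁻⁴)(-2.0)+(7.2 × 10⁻⁴)(+1.72) = 1.7 × 10⁻³ → stable
  145–246 m: −αΔT+βΔS = −(2.5 × 10⁻⁴)(+0.2)+(7.2 × 10⁻⁴)(-1.34) = -1.0 × 10⁻³ → UNSTABLE
  246–248 m: −αΔT+βΔS = −(2.5 × 10⁻⁴)(-1.0)+(7.2 × 10⁻⁴)(+4.08) = 3.2 × 10⁻³ → stable
The 145–246 m interval has Δρ < 0: lighter water underlies denser water.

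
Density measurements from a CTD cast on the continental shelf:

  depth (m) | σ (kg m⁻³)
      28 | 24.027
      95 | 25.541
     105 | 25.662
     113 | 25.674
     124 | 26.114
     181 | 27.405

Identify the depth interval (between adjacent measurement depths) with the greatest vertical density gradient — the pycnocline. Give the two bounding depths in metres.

Compute the density gradient over each adjacent pair:
  28–95 m: Δρ/Δz = 1.514/67 = 0.023 kg m⁻⁴
  95–105 m: Δρ/Δz = 0.121/10 = 0.012 kg m⁻⁴
  105–113 m: Δρ/Δz = 0.012/8 = 1.5 × 10⁻³ kg m⁻⁴
  113–124 m: Δρ/Δz = 0.440/11 = 0.040 kg m⁻⁴
  124–181 m: Δρ/Δz = 1.291/57 = 0.023 kg m⁻⁴
The largest gradient is in the 113–124 m interval — the pycnocline.

113–124 m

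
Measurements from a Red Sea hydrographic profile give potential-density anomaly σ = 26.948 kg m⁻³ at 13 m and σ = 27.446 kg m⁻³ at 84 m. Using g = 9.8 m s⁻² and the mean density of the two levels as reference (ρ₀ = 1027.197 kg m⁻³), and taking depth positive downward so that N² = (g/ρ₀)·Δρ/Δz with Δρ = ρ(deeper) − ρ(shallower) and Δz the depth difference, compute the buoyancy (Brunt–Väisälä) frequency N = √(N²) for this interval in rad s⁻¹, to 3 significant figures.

Δρ = 1027.446 − 1026.948 = 0.498 kg m⁻³ over Δz = 84 − 13 = 71 m.
N² = (9.8/1027.197) × (0.498/71) = 6.6918 × 10⁻⁵ s⁻².
N = √(6.6918 × 10⁻⁵) = 8.1803 × 10⁻³ rad s⁻¹ ≈ 8.18 × 10⁻³ rad s⁻¹.

8.18 × 10⁻³ rad s⁻¹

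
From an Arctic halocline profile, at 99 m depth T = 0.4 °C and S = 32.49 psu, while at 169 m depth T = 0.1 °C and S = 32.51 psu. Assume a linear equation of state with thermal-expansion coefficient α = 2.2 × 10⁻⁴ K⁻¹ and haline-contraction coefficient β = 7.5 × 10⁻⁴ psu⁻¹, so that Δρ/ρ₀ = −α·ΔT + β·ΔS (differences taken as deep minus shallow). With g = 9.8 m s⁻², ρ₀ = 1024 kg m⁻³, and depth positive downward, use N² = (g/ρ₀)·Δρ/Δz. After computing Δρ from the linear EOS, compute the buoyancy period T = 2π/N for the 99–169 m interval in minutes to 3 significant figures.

31.1 min

ΔT = -0.3 K, ΔS = +0.02 psu (deep − shallow).
Δρ/ρ₀ = −αΔT + βΔS = 6.60 × 10⁻⁵ + 1.50 × 10⁻⁵ = 8.10 × 10⁻⁵, so Δρ ≈ 0.08294 kg m⁻³.
N² = (g/ρ₀)·Δρ/Δz = g·(Δρ/ρ₀)/Δz = 9.8 × 8.10 × 10⁻⁵ / 70 = 1.1340 × 10⁻⁵ s⁻².
N = √(1.1340 × 10⁻⁵) = 3.3675 × 10⁻³ rad s⁻¹ → T = 2π/N = 1.8658 × 10³ s = 31.097 min ≈ 31.1 min.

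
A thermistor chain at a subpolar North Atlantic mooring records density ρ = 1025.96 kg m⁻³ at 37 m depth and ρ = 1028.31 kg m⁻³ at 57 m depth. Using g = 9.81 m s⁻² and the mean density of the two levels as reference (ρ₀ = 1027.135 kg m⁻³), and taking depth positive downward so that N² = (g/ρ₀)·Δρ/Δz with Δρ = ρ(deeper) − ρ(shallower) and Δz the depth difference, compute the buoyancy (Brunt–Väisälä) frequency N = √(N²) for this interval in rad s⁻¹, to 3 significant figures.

Δρ = 1028.31 − 1025.96 = 2.35 kg m⁻³ over Δz = 57 − 37 = 20 m.
N² = (9.81/1027.135) × (2.35/20) = 1.1222 × 10⁻³ s⁻².
N = √(1.1222 × 10⁻³) = 0.033499 rad s⁻¹ ≈ 0.0335 rad s⁻¹.

0.0335 rad s⁻¹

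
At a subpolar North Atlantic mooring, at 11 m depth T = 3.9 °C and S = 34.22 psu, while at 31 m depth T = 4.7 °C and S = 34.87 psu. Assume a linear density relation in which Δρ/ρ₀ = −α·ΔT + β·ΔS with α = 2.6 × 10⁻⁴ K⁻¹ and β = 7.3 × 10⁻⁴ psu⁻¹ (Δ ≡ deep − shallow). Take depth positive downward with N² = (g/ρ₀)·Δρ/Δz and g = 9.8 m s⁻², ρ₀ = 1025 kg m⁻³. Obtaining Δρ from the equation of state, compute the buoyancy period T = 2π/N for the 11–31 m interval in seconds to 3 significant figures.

550 s

ΔT = +0.8 K, ΔS = +0.65 psu (deep − shallow).
Δρ/ρ₀ = −αΔT + βΔS = -2.08 × 10⁻⁴ + 4.745 × 10⁻⁴ = 2.665 × 10⁻⁴, so Δρ ≈ 0.2732 kg m⁻³.
N² = (g/ρ₀)·Δρ/Δz = g·(Δρ/ρ₀)/Δz = 9.8 × 2.665 × 10⁻⁴ / 20 = 1.3059 × 10⁻⁴ s⁻².
N = √(1.3059 × 10⁻⁴) = 0.011428 rad s⁻¹ → T = 2π/N = 549.81 s ≈ 550 s.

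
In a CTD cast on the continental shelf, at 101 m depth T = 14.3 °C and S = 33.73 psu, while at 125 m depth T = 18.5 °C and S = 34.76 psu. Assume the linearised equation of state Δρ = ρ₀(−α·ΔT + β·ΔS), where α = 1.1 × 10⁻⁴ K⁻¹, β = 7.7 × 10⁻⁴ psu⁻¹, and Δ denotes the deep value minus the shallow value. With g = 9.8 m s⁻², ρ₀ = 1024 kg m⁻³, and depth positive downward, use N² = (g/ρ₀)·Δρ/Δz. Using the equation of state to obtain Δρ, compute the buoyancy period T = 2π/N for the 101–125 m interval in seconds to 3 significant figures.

540 s

ΔT = +4.2 K, ΔS = +1.03 psu (deep − shallow).
Δρ/ρ₀ = −αΔT + βΔS = -4.62 × 10⁻⁴ + 7.931 × 10⁻⁴ = 3.311 × 10⁻⁴, so Δρ ≈ 0.3390 kg m⁻³.
N² = (g/ρ₀)·Δρ/Δz = g·(Δρ/ρ₀)/Δz = 9.8 × 3.311 × 10⁻⁴ / 24 = 1.3520 × 10⁻⁴ s⁻².
N = √(1.3520 × 10⁻⁴) = 0.011628 rad s⁻¹ → T = 2π/N = 540.35 s ≈ 540 s.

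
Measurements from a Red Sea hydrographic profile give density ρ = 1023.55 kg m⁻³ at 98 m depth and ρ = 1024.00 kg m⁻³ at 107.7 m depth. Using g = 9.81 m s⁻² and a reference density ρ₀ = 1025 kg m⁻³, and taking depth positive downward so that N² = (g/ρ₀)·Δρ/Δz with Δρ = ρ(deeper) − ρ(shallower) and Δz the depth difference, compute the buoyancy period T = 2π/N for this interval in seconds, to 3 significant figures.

Δρ = 1024.00 − 1023.55 = 0.45 kg m⁻³ over Δz = 107.7 − 98 = 9.7 m.
N² = (9.81/1025) × (0.45/9.7) = 4.4400 × 10⁻⁴ s⁻².
N = √(4.4400 × 10⁻⁴) = 0.021071 rad s⁻¹, so T = 2π/N = 298.19 s ≈ 298 s.

298 s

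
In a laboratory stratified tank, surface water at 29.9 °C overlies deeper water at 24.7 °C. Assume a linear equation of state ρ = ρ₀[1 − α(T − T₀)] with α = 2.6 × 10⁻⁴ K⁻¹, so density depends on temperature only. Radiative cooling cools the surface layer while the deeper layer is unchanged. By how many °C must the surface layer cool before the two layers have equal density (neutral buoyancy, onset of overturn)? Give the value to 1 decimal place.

With temperature the only control, equal density requires T_surf′ = T_deep.
T_surf′ = 24.7 °C.
Cooling required: 29.9 − 24.7 = 5.2 °C.

5.2 °C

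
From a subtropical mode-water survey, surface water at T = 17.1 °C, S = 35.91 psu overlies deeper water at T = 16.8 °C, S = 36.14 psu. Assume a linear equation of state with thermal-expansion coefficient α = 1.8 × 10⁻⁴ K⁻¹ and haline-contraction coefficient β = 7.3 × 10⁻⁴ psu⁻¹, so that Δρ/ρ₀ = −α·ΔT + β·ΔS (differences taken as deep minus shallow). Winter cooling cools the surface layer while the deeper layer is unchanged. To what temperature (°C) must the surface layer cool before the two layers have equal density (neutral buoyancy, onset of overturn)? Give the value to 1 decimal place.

Neutral buoyancy requires Δρ = 0, i.e. −α(T_deep − T_surf′) + β(S_deep − S_surf) = 0.
T_surf′ = T_deep − (β/α)·ΔS = 16.8 − (7.3 × 10⁻⁴/1.8 × 10⁻⁴)·(+0.23) = 15.867 °C.
Cooling required: 17.1 − (15.867) = 1.233 °C.

15.9 °C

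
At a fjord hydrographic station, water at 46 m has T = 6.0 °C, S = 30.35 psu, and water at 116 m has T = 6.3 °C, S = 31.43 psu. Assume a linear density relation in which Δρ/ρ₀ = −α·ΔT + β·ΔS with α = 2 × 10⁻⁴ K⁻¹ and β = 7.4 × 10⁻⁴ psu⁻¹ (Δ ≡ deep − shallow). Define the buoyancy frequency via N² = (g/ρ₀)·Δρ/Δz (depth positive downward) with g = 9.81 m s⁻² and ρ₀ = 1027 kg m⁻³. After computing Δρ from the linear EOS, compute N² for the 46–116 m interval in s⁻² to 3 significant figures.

ΔT = +0.3 K, ΔS = +1.08 psu (deep − shallow).
Δρ/ρ₀ = −αΔT + βΔS = -6.00 × 10⁻⁵ + 7.992 × 10⁻⁴ = 7.392 × 10⁻⁴, so Δρ ≈ 0.7592 kg m⁻³.
N² = (g/ρ₀)·Δρ/Δz = g·(Δρ/ρ₀)/Δz = 9.81 × 7.392 × 10⁻⁴ / 70 = 1.0359 × 10⁻⁴ s⁻² ≈ 1.04 × 10⁻⁴ s⁻².

1.04 × 10⁻⁴ s⁻²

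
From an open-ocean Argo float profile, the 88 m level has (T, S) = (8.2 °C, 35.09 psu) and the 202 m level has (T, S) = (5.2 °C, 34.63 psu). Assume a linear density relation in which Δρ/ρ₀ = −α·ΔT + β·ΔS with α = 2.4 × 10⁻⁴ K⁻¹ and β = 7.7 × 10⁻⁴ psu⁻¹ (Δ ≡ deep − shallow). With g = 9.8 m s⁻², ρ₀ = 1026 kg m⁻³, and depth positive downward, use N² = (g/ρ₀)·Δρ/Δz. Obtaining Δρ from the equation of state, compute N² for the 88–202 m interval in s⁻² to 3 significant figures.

3.14 × 10⁻⁵ s⁻²

ΔT = -3.0 K, ΔS = -0.46 psu (deep − shallow).
Δρ/ρ₀ = −αΔT + βΔS = 7.20 × 10⁻⁴ − 3.542 × 10⁻⁴ = 3.658 × 10⁻⁴, so Δρ ≈ 0.3753 kg m⁻³.
N² = (g/ρ₀)·Δρ/Δz = g·(Δρ/ρ₀)/Δz = 9.8 × 3.658 × 10⁻⁴ / 114 = 3.1446 × 10⁻⁵ s⁻² ≈ 3.14 × 10⁻⁵ s⁻².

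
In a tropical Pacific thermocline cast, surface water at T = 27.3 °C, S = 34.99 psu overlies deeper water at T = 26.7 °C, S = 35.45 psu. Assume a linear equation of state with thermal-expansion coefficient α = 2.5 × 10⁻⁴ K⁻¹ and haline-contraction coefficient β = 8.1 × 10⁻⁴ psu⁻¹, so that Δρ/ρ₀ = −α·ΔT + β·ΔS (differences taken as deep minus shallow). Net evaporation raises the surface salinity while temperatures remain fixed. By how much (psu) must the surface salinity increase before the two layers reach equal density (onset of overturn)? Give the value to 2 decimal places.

0.65 psu

Neutral buoyancy requires −α(T_deep − T_surf) + β(S_deep − S_surf′) = 0.
S_surf′ = S_deep − (α/β)·ΔT = 35.45 − (2.5 × 10⁻⁴/8.1 × 10⁻⁴)·(-0.6) = 35.6352 psu.
Increase required: 35.6352 − 34.99 = 0.6452 psu.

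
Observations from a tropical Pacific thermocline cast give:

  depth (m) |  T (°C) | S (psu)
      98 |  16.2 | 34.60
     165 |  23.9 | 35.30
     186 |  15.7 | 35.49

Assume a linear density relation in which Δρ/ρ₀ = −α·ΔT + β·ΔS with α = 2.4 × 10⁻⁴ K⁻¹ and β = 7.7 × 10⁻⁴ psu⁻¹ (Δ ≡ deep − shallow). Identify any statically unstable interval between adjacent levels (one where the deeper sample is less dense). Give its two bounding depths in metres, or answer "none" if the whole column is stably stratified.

Evaluate Δρ/ρ₀ = −αΔT + βΔS across each adjacent pair:
  98–165 m: −αΔT+βΔS = −(2.4 × 10⁻⁴)(+7.7)+(7.7 × 10⁻⁴)(+0.70) = -1.3 × 10⁻³ → UNSTABLE
  165–186 m: −αΔT+βΔS = −(2.4 × 10⁻⁴)(-8.2)+(7.7 × 10⁻⁴)(+0.19) = 2.1 × 10⁻³ → stable
The 98–165 m interval has Δρ < 0: lighter water underlies denser water.

98–165 m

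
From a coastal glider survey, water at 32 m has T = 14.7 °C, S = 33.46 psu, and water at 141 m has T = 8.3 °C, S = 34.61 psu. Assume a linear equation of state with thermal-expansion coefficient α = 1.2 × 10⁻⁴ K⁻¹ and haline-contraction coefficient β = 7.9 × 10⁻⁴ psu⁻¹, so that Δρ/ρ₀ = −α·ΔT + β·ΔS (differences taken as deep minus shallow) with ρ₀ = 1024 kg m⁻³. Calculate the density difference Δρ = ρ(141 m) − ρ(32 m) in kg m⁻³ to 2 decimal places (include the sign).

ΔT = -6.4 K, ΔS = +1.15 psu (deep − shallow).
Δρ/ρ₀ = −(1.2 × 10⁻⁴)(-6.4) + (7.9 × 10⁻⁴)(+1.15) = 1.6765 × 10⁻³.
Δρ = 1024 × (1.6765 × 10⁻³) = +1.72 kg m⁻³.
Positive Δρ: denser below, stable.

+1.72 kg m⁻³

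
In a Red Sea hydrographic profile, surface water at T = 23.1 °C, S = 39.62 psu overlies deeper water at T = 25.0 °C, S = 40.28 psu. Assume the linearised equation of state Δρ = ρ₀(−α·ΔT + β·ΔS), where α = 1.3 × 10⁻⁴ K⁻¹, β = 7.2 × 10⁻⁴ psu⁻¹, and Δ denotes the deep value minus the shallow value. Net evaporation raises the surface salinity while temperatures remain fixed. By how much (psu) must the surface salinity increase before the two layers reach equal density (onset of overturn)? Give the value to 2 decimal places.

Neutral buoyancy requires −α(T_deep − T_surf) + β(S_deep − S_surf′) = 0.
S_surf′ = S_deep − (α/β)·ΔT = 40.28 − (1.3 × 10⁻⁴/7.2 × 10⁻⁴)·(+1.9) = 39.9369 psu.
Increase required: 39.9369 − 39.62 = 0.3169 psu.

0.32 psu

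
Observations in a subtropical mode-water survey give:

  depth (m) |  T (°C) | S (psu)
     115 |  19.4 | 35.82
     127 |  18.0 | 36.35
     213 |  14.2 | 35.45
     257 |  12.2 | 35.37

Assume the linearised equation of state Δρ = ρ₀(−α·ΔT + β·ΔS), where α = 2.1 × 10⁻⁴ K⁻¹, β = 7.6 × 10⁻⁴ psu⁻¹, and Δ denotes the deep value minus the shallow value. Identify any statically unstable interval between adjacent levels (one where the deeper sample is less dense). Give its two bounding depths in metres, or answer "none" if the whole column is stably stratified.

none

Evaluate Δρ/ρ₀ = −αΔT + βΔS across each adjacent pair:
  115–127 m: −αΔT+βΔS = −(2.1 × 10⁻⁴)(-1.4)+(7.6 × 10⁻⁴)(+0.53) = 7.0 × 10⁻⁴ → stable
  127–213 m: −αΔT+βΔS = −(2.1 × 10⁻⁴)(-3.8)+(7.6 × 10⁻⁴)(-0.90) = 1.1 × 10⁻⁴ → stable
  213–257 m: −αΔT+βΔS = −(2.1 × 10⁻⁴)(-2.0)+(7.6 × 10⁻⁴)(-0.08) = 3.6 × 10⁻⁴ → stable
Every interval has Δρ > 0: the column is stably stratified throughout.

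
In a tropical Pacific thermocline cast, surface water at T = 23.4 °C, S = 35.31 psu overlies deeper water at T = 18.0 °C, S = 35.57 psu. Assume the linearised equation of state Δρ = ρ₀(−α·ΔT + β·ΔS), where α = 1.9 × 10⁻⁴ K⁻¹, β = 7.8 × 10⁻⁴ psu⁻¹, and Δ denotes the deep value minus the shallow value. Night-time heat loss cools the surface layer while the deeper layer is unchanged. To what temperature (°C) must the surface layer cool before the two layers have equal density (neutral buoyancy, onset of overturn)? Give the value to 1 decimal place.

Neutral buoyancy requires Δρ = 0, i.e. −α(T_deep − T_surf′) + β(S_deep − S_surf) = 0.
T_surf′ = T_deep − (β/α)·ΔS = 18.0 − (7.8 × 10⁻⁴/1.9 × 10⁻⁴)·(+0.26) = 16.933 °C.
Cooling required: 23.4 − (16.933) = 6.467 °C.

16.9 °C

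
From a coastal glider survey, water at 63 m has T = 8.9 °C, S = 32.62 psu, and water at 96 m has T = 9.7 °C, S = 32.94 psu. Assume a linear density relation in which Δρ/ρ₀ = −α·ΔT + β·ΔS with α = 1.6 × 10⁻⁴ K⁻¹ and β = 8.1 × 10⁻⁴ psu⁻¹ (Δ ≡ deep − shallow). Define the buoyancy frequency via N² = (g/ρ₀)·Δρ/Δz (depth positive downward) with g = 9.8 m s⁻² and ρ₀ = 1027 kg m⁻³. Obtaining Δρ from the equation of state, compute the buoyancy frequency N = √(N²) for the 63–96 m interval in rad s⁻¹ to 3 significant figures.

6.24 × 10⁻³ rad s⁻¹

ΔT = +0.8 K, ΔS = +0.32 psu (deep − shallow).
Δρ/ρ₀ = −αΔT + βΔS = -1.28 × 10⁻⁴ + 2.592 × 10⁻⁴ = 1.312 × 10⁻⁴, so Δρ ≈ 0.1347 kg m⁻³.
N² = (g/ρ₀)·Δρ/Δz = g·(Δρ/ρ₀)/Δz = 9.8 × 1.312 × 10⁻⁴ / 33 = 3.8962 × 10⁻⁵ s⁻².
N = √(3.8962 × 10⁻⁵) = 6.2420 × 10⁻³ rad s⁻¹ ≈ 6.24 × 10⁻³ rad s⁻¹.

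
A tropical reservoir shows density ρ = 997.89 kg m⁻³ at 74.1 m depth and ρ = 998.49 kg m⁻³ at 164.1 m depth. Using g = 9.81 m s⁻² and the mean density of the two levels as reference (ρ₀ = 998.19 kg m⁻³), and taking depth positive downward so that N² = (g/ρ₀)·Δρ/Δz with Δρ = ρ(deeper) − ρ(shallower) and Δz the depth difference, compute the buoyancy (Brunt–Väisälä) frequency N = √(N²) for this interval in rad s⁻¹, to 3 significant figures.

Δρ = 998.49 − 997.89 = 0.60 kg m⁻³ over Δz = 164.1 − 74.1 = 90 m.
N² = (9.81/998.19) × (0.60/90) = 6.5519 × 10⁻⁵ s⁻².
N = √(6.5519 × 10⁻⁵) = 8.0944 × 10⁻³ rad s⁻¹ ≈ 8.09 × 10⁻³ rad s⁻¹.

8.09 × 10⁻³ rad s⁻¹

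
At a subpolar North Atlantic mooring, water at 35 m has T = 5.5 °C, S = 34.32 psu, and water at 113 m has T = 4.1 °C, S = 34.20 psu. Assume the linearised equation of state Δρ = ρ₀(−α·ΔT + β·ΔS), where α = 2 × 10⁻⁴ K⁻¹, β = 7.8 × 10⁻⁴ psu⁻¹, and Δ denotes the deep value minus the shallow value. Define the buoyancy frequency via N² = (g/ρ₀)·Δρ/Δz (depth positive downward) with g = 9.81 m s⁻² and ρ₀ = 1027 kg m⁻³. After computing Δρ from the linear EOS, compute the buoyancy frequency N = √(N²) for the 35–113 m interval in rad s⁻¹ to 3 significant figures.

4.84 × 10⁻³ rad s⁻¹

ΔT = -1.4 K, ΔS = -0.12 psu (deep − shallow).
Δρ/ρ₀ = −αΔT + βΔS = 2.80 × 10⁻⁴ − 9.36 × 10⁻⁵ = 1.864 × 10⁻⁴, so Δρ ≈ 0.1914 kg m⁻³.
N² = (g/ρ₀)·Δρ/Δz = g·(Δρ/ρ₀)/Δz = 9.81 × 1.864 × 10⁻⁴ / 78 = 2.3443 × 10⁻⁵ s⁻².
N = √(2.3443 × 10⁻⁵) = 4.8418 × 10⁻³ rad s⁻¹ ≈ 4.84 × 10⁻³ rad s⁻¹.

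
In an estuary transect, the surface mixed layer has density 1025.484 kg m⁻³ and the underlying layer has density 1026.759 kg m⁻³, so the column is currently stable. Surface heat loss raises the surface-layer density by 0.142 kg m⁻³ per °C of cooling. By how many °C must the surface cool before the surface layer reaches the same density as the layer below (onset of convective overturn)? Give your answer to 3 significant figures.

Density deficit of the surface layer: 1026.759 − 1025.484 = 1.275 kg m⁻³.
Required change = 1.275 / 0.142 = 8.98 °C.

8.98 °C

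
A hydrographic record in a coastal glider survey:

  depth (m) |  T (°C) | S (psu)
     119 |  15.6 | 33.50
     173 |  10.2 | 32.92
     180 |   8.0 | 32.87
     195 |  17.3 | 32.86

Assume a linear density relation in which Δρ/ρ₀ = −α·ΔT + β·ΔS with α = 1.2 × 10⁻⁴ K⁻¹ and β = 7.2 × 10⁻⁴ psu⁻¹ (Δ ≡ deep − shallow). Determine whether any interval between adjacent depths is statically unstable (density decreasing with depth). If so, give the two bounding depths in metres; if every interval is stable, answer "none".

180–195 m

Evaluate Δρ/ρ₀ = −αΔT + βΔS across each adjacent pair:
  119–173 m: −αΔT+βΔS = −(1.2 × 10⁻⁴)(-5.4)+(7.2 × 10⁻⁴)(-0.58) = 2.3 × 10⁻⁴ → stable
  173–180 m: −αΔT+βΔS = −(1.2 × 10⁻⁴)(-2.2)+(7.2 × 10⁻⁴)(-0.05) = 2.3 × 10⁻⁴ → stable
  180–195 m: −αΔT+βΔS = −(1.2 × 10⁻⁴)(+9.3)+(7.2 × 10⁻⁴)(-0.01) = -1.1 × 10⁻³ → UNSTABLE
The 180–195 m interval has Δρ < 0: lighter water underlies denser water.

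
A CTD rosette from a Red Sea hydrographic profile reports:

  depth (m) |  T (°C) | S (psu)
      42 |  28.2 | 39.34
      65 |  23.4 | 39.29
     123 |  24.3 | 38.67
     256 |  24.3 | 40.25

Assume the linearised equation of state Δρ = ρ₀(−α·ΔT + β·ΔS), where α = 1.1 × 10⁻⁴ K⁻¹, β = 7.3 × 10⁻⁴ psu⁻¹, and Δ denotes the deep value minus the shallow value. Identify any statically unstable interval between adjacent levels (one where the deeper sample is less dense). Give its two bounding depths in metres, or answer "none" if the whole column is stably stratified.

Evaluate Δρ/ρ₀ = −αΔT + βΔS across each adjacent pair:
  42–65 m: −αΔT+βΔS = −(1.1 × 10⁻⁴)(-4.8)+(7.3 × 10⁻⁴)(-0.05) = 4.9 × 10⁻⁴ → stable
  65–123 m: −αΔT+βΔS = −(1.1 × 10⁻⁴)(+0.9)+(7.3 × 10⁻⁴)(-0.62) = -5.5 × 10⁻⁴ → UNSTABLE
  123–256 m: −αΔT+βΔS = −(1.1 × 10⁻⁴)(+0.0)+(7.3 × 10⁻⁴)(+1.58) = 1.2 × 10⁻³ → stable
The 65–123 m interval has Δρ < 0: lighter water underlies denser water.

65–123 m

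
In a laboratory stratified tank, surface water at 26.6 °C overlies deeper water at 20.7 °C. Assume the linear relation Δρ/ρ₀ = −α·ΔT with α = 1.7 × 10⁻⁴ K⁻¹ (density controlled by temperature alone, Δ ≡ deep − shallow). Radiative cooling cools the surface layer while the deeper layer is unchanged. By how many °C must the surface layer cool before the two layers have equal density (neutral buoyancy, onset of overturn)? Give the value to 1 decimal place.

With temperature the only control, equal density requires T_surf′ = T_deep.
T_surf′ = 20.7 °C.
Cooling required: 26.6 − 20.7 = 5.9 °C.

5.9 °C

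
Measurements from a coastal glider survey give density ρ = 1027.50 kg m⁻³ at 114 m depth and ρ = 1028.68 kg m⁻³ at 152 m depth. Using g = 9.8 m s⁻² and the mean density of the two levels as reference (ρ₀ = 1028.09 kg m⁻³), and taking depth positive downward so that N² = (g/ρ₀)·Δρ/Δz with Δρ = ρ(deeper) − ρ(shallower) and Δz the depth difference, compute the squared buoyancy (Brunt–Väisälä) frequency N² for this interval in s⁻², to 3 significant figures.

Δρ = 1028.68 − 1027.50 = 1.18 kg m⁻³ over Δz = 152 − 114 = 38 m.
N² = (9.8/1028.09) × (1.18/38) = 2.9600 × 10⁻⁴ s⁻² ≈ 2.96 × 10⁻⁴ s⁻².

2.96 × 10⁻⁴ s⁻²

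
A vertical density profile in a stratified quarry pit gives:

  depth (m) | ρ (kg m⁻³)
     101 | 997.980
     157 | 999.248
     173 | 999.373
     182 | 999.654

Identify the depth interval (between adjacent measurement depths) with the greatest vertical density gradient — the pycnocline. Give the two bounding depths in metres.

173–182 m

Compute the density gradient over each adjacent pair:
  101–157 m: Δρ/Δz = 1.268/56 = 0.023 kg m⁻⁴
  157–173 m: Δρ/Δz = 0.125/16 = 7.8 × 10⁻³ kg m⁻⁴
  173–182 m: Δρ/Δz = 0.281/9 = 0.031 kg m⁻⁴
The largest gradient is in the 173–182 m interval — the pycnocline.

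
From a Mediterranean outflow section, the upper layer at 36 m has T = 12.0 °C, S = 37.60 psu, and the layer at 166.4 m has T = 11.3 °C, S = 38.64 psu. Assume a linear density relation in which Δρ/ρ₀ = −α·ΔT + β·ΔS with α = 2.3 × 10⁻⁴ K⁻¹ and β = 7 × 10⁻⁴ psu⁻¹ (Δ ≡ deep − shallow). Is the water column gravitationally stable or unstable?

ΔT = 11.3 − 12.0 = -0.7 K and ΔS = 38.64 − 37.60 = +1.04 psu (deep − shallow).
−αΔT = 1.61 × 10⁻⁴; βΔS = 7.28 × 10⁻⁴; sum Δρ/ρ₀ = 8.89 × 10⁻⁴.
Δρ/ρ₀ > 0, so Δρ > 0: deeper water is denser → statically stable.

stable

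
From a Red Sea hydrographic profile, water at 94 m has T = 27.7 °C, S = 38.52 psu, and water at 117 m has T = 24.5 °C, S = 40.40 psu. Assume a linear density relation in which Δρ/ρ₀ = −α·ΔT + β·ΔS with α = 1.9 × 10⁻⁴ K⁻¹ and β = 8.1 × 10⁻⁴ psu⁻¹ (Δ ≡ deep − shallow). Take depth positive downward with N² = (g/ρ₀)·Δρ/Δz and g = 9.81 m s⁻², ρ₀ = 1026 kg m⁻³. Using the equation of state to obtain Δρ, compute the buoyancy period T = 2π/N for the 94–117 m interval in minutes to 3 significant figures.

ΔT = -3.2 K, ΔS = +1.88 psu (deep − shallow).
Δρ/ρ₀ = −αΔT + βΔS = 6.08 × 10⁻⁴ + 1.5228 × 10⁻³ = 2.1308 × 10⁻³, so Δρ ≈ 2.186 kg m⁻³.
N² = (g/ρ₀)·Δρ/Δz = g·(Δρ/ρ₀)/Δz = 9.81 × 2.1308 × 10⁻³ / 23 = 9.0883 × 10⁻⁴ s⁻².
N = √(9.0883 × 10⁻⁴) = 0.030147 rad s⁻¹ → T = 2π/N = 208.42 s = 3.4737 min ≈ 3.47 min.

3.47 min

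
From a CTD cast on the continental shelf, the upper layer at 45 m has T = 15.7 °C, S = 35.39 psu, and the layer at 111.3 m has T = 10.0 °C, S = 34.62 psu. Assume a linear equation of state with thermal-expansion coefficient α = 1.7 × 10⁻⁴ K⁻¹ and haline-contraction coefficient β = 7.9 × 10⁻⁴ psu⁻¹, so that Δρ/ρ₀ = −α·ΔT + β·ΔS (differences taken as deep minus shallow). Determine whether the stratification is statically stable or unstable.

stable

ΔT = 10.0 − 15.7 = -5.7 K and ΔS = 34.62 − 35.39 = -0.77 psu (deep − shallow).
−αΔT = 9.69 × 10⁻⁴; βΔS = -6.083 × 10⁻⁴; sum Δρ/ρ₀ = 3.607 × 10⁻⁴.
Δρ/ρ₀ > 0, so Δρ > 0: deeper water is denser → statically stable.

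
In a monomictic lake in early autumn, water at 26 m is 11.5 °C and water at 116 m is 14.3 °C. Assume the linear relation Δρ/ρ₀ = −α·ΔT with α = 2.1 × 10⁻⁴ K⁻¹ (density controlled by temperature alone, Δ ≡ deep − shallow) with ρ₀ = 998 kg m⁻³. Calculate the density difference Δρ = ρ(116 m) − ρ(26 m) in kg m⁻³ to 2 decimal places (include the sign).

ΔT = +2.8 K, Δρ/ρ₀ = −αΔT = -5.88 × 10⁻⁴.
Δρ = 998 × (-5.88 × 10⁻⁴) = -0.59 kg m⁻³.
Negative Δρ: lighter below, statically unstable.

-0.59 kg m⁻³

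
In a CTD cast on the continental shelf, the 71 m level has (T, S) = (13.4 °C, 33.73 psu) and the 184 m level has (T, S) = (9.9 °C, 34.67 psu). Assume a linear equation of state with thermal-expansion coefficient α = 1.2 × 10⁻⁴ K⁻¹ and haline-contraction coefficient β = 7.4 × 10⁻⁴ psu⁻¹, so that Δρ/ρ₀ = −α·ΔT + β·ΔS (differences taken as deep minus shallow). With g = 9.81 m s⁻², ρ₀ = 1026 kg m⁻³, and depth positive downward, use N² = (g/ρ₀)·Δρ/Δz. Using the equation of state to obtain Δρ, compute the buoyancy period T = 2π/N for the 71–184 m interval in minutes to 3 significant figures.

10.6 min

ΔT = -3.5 K, ΔS = +0.94 psu (deep − shallow).
Δρ/ρ₀ = −αΔT + βΔS = 4.20 × 10⁻⁴ + 6.956 × 10⁻⁴ = 1.1156 × 10⁻³, so Δρ ≈ 1.145 kg m⁻³.
N² = (g/ρ₀)·Δρ/Δz = g·(Δρ/ρ₀)/Δz = 9.81 × 1.1156 × 10⁻³ / 113 = 9.6850 × 10⁻⁵ s⁻².
N = √(9.6850 × 10⁻⁵) = 9.8412 × 10⁻³ rad s⁻¹ → T = 2π/N = 638.46 s = 10.641 min ≈ 10.6 min.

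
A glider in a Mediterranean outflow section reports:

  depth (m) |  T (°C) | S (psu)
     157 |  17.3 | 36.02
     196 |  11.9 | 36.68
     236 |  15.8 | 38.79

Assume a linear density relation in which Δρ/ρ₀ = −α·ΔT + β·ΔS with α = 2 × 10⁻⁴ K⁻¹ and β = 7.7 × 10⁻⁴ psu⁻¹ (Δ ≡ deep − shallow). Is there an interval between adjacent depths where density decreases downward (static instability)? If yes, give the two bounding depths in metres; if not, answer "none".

none

Evaluate Δρ/ρ₀ = −αΔT + βΔS across each adjacent pair:
  157–196 m: −αΔT+βΔS = −(2 × 10⁻⁴)(-5.4)+(7.7 × 10⁻⁴)(+0.66) = 1.6 × 10⁻³ → stable
  196–236 m: −αΔT+βΔS = −(2 × 10⁻⁴)(+3.9)+(7.7 × 10⁻⁴)(+2.11) = 8.4 × 10⁻⁴ → stable
Every interval has Δρ > 0: the column is stably stratified throughout.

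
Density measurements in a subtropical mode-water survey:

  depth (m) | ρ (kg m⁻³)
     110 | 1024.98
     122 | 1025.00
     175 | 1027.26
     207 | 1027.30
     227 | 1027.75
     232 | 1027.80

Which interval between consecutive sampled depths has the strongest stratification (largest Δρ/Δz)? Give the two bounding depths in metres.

Compute the density gradient over each adjacent pair:
  110–122 m: Δρ/Δz = 0.02/12 = 1.7 × 10⁻³ kg m⁻⁴
  122–175 m: Δρ/Δz = 2.26/53 = 0.043 kg m⁻⁴
  175–207 m: Δρ/Δz = 0.04/32 = 1.3 × 10⁻³ kg m⁻⁴
  207–227 m: Δρ/Δz = 0.45/20 = 0.022 kg m⁻⁴
  227–232 m: Δρ/Δz = 0.05/5 = 0.010 kg m⁻⁴
The largest gradient is in the 122–175 m interval — the pycnocline.

122–175 m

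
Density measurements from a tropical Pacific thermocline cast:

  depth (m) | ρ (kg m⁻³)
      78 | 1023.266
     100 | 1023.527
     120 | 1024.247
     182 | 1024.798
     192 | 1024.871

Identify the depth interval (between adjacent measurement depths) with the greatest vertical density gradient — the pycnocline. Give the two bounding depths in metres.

100–120 m

Compute the density gradient over each adjacent pair:
  78–100 m: Δρ/Δz = 0.261/22 = 0.012 kg m⁻⁴
  100–120 m: Δρ/Δz = 0.720/20 = 0.036 kg m⁻⁴
  120–182 m: Δρ/Δz = 0.551/62 = 8.9 × 10⁻³ kg m⁻⁴
  182–192 m: Δρ/Δz = 0.073/10 = 7.3 × 10⁻³ kg m⁻⁴
The largest gradient is in the 100–120 m interval — the pycnocline.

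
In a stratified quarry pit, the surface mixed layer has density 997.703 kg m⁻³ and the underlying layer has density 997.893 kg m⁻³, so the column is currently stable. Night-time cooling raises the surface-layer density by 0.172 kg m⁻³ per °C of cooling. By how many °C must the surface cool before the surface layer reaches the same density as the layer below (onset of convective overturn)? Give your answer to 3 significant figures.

Density deficit of the surface layer: 997.893 − 997.703 = 0.19 kg m⁻³.
Required change = 0.19 / 0.172 = 1.10 °C.

1.10 °C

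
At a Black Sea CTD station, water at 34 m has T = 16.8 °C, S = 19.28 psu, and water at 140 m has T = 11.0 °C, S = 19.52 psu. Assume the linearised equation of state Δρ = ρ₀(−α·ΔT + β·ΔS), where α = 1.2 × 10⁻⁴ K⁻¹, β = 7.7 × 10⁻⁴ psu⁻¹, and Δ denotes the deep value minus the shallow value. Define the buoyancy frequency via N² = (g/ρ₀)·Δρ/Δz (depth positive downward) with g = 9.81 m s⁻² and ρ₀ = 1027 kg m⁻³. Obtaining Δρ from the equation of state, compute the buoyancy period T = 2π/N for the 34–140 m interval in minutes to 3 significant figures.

11.6 min

ΔT = -5.8 K, ΔS = +0.24 psu (deep − shallow).
Δρ/ρ₀ = −αΔT + βΔS = 6.96 × 10⁻⁴ + 1.848 × 10⁻⁴ = 8.808 × 10⁻⁴, so Δρ ≈ 0.9046 kg m⁻³.
N² = (g/ρ₀)·Δρ/Δz = g·(Δρ/ρ₀)/Δz = 9.81 × 8.808 × 10⁻⁴ / 106 = 8.1516 × 10⁻⁵ s⁻².
N = √(8.1516 × 10⁻⁵) = 9.0286 × 10⁻³ rad s⁻¹ → T = 2π/N = 695.92 s = 11.599 min ≈ 11.6 min.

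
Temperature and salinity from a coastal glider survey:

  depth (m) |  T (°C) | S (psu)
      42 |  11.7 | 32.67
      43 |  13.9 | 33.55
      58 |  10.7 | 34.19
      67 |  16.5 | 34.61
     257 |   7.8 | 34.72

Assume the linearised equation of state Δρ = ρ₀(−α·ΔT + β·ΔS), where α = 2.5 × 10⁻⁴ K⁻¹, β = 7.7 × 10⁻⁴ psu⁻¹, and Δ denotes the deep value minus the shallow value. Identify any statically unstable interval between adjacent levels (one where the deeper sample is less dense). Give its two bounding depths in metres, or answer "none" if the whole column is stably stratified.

Evaluate Δρ/ρ₀ = −αΔT + βΔS across each adjacent pair:
  42–43 m: −αΔT+βΔS = −(2.5 × 10⁻⁴)(+2.2)+(7.7 × 10⁻⁴)(+0.88) = 1.3 × 10⁻⁴ → stable
  43–58 m: −αΔT+βΔS = −(2.5 × 10⁻⁴)(-3.2)+(7.7 × 10⁻⁴)(+0.64) = 1.3 × 10⁻³ → stable
  58–67 m: −αΔT+βΔS = −(2.5 × 10⁻⁴)(+5.8)+(7.7 × 10⁻⁴)(+0.42) = -1.1 × 10⁻³ → UNSTABLE
  67–257 m: −αΔT+βΔS = −(2.5 × 10⁻⁴)(-8.7)+(7.7 × 10⁻⁴)(+0.11) = 2.3 × 10⁻³ → stable
The 58–67 m interval has Δρ < 0: lighter water underlies denser water.

58–67 m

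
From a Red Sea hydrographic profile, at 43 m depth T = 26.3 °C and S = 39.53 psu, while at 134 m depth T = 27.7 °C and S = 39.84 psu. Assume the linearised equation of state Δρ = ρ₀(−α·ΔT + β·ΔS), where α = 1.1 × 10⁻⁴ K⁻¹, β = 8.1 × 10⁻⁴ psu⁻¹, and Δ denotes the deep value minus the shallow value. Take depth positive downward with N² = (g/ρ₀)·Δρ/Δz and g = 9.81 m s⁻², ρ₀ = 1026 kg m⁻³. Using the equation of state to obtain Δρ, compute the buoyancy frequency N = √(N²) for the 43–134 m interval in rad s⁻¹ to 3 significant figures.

ΔT = +1.4 K, ΔS = +0.31 psu (deep − shallow).
Δρ/ρ₀ = −αΔT + βΔS = -1.54 × 10⁻⁴ + 2.511 × 10⁻⁴ = 9.71 × 10⁻⁵, so Δρ ≈ 0.09962 kg m⁻³.
N² = (g/ρ₀)·Δρ/Δz = g·(Δρ/ρ₀)/Δz = 9.81 × 9.71 × 10⁻⁵ / 91 = 1.0468 × 10⁻⁵ s⁻².
N = √(1.0468 × 10⁻⁵) = 3.2354 × 10⁻³ rad s⁻¹ ≈ 3.24 × 10⁻³ rad s⁻¹.

3.24 × 10⁻³ rad s⁻¹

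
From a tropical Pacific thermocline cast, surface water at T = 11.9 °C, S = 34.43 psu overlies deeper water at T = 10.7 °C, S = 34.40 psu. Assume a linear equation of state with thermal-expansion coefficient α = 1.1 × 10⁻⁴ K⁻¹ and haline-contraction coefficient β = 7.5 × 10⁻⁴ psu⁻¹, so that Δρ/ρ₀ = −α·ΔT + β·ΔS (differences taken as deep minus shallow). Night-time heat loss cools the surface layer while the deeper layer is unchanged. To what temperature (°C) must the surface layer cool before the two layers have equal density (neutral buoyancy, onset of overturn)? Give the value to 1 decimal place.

10.9 °C

Neutral buoyancy requires Δρ = 0, i.e. −α(T_deep − T_surf′) + β(S_deep − S_surf) = 0.
T_surf′ = T_deep − (β/α)·ΔS = 10.7 − (7.5 × 10⁻⁴/1.1 × 10⁻⁴)·(-0.03) = 10.905 °C.
Cooling required: 11.9 − (10.905) = 0.995 °C.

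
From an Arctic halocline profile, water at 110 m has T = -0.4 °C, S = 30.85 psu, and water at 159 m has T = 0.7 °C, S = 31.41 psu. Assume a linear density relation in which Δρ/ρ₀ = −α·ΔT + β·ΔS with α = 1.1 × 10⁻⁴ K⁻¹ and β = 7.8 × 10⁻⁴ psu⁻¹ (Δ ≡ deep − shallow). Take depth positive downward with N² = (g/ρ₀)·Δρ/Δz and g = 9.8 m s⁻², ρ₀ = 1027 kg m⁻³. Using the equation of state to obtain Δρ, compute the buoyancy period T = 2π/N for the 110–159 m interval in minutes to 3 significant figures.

ΔT = +1.1 K, ΔS = +0.56 psu (deep − shallow).
Δρ/ρ₀ = −αΔT + βΔS = -1.21 × 10⁻⁴ + 4.368 × 10⁻⁴ = 3.158 × 10⁻⁴, so Δρ ≈ 0.3243 kg m⁻³.
N² = (g/ρ₀)·Δρ/Δz = g·(Δρ/ρ₀)/Δz = 9.8 × 3.158 × 10⁻⁴ / 49 = 6.3160 × 10⁻⁵ s⁻².
N = √(6.3160 × 10⁻⁵) = 7.9473 × 10⁻³ rad s⁻¹ → T = 2π/N = 790.61 s = 13.177 min ≈ 13.2 min.

13.2 min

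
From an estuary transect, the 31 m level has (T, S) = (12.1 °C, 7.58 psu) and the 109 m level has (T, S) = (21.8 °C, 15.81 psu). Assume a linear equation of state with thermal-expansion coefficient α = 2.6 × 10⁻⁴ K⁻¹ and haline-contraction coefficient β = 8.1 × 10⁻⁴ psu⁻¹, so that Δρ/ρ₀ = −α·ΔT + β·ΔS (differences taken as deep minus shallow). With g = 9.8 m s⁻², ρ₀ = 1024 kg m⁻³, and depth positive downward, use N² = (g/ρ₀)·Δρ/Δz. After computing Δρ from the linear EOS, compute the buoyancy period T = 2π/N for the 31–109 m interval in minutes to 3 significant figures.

ΔT = +9.7 K, ΔS = +8.23 psu (deep − shallow).
Δρ/ρ₀ = −αΔT + βΔS = -2.522 × 10⁻³ + 6.6663 × 10⁻³ = 4.1443 × 10⁻³, so Δρ ≈ 4.244 kg m⁻³.
N² = (g/ρ₀)·Δρ/Δz = g·(Δρ/ρ₀)/Δz = 9.8 × 4.1443 × 10⁻³ / 78 = 5.2069 × 10⁻⁴ s⁻².
N = √(5.2069 × 10⁻⁴) = 0.022819 rad s⁻¹ → T = 2π/N = 275.35 s = 4.5892 min ≈ 4.59 min.

4.59 min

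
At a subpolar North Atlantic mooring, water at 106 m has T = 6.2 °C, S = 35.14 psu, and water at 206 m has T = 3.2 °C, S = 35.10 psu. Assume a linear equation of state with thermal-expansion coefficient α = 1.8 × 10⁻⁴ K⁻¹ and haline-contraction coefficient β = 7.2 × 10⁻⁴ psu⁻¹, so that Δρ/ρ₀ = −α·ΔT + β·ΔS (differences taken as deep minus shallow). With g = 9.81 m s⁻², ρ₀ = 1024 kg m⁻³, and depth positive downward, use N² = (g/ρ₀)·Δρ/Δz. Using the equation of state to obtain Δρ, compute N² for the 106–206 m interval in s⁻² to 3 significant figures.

ΔT = -3.0 K, ΔS = -0.04 psu (deep − shallow).
Δρ/ρ₀ = −αΔT + βΔS = 5.40 × 10⁻⁴ − 2.88 × 10⁻⁵ = 5.112 × 10⁻⁴, so Δρ ≈ 0.5235 kg m⁻³.
N² = (g/ρ₀)·Δρ/Δz = g·(Δρ/ρ₀)/Δz = 9.81 × 5.112 × 10⁻⁴ / 100 = 5.0149 × 10⁻⁵ s⁻² ≈ 5.01 × 10⁻⁵ s⁻².

5.01 × 10⁻⁵ s⁻²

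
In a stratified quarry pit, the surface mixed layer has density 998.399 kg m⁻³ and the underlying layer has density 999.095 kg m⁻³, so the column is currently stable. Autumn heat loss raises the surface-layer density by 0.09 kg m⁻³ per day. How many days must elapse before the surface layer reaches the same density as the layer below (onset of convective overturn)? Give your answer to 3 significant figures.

Density deficit of the surface layer: 999.095 − 998.399 = 0.696 kg m⁻³.
Required change = 0.696 / 0.09 = 7.73 days.

7.73 days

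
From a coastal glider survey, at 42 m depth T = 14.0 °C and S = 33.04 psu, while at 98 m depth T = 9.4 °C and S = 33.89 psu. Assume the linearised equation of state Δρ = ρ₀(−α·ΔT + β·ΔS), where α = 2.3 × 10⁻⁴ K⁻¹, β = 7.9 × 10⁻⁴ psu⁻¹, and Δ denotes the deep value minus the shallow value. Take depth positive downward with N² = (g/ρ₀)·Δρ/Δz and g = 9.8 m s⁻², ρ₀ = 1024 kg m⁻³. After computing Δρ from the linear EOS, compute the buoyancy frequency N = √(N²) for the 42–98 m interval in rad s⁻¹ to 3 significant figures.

0.0174 rad s⁻¹

ΔT = -4.6 K, ΔS = +0.85 psu (deep − shallow).
Δρ/ρ₀ = −αΔT + βΔS = 1.058 × 10⁻³ + 6.715 × 10⁻⁴ = 1.7295 × 10⁻³, so Δρ ≈ 1.771 kg m⁻³.
N² = (g/ρ₀)·Δρ/Δz = g·(Δρ/ρ₀)/Δz = 9.8 × 1.7295 × 10⁻³ / 56 = 3.0266 × 10⁻⁴ s⁻².
N = √(3.0266 × 10⁻⁴) = 0.017397 rad s⁻¹ ≈ 0.0174 rad s⁻¹.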